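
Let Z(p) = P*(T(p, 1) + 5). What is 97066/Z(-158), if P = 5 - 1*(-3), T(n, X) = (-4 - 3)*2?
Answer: -48533/36 ≈ -1348.1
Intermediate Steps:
T(n, X) = -14 (T(n, X) = -7*2 = -14)
P = 8 (P = 5 + 3 = 8)
Z(p) = -72 (Z(p) = 8*(-14 + 5) = 8*(-9) = -72)
97066/Z(-158) = 97066/(-72) = 97066*(-1/72) = -48533/36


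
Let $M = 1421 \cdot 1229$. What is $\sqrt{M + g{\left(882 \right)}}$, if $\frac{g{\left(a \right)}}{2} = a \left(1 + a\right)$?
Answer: $7 \sqrt{67429} \approx 1817.7$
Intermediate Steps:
$g{\left(a \right)} = 2 a \left(1 + a\right)$
$M = 1746409$
$\sqrt{M + g{\left(882 \right)}} = \sqrt{1746409 + 2 \cdot 882 \left(1 + 882\right)} = \sqrt{1746409 + 2 \cdot 882 \cdot 883} = \sqrt{1746409 + 1557612} = \sqrt{3304021} = 7 \sqrt{67429}$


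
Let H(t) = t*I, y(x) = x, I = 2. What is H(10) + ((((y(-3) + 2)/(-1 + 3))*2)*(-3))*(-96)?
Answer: -268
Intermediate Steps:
H(t) = 2*t (H(t) = t*2 = 2*t)
H(10) + ((((y(-3) + 2)/(-1 + 3))*2)*(-3))*(-96) = 2*10 + ((((-3 + 2)/(-1 + 3))*2)*(-3))*(-96) = 20 + ((-1/2*2)*(-3))*(-96) = 20 + ((-1*½*2)*(-3))*(-96) = 20 + (-½*2*(-3))*(-96) = 20 - 1*(-3)*(-96) = 20 + 3*(-96) = 20 - 288 = -268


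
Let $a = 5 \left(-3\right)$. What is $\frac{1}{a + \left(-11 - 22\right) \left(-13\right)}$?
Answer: $\frac{1}{414} \approx 0.0024155$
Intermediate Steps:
$a = -15$
$\frac{1}{a + \left(-11 - 22\right) \left(-13\right)} = \frac{1}{-15 + \left(-11 - 22\right) \left(-13\right)} = \frac{1}{-15 - -429} = \frac{1}{-15 + 429} = \frac{1}{414}$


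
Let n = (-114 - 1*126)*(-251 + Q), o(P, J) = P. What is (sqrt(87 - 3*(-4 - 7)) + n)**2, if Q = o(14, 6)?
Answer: 3235334520 + 227520*sqrt(30) ≈ 3.2366e+9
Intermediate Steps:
Q = 14
n = 56880 (n = (-114 - 1*126)*(-251 + 14) = (-114 - 126)*(-237) = -240*(-237) = 56880)
(sqrt(87 - 3*(-4 - 7)) + n)**2 = (sqrt(87 - 3*(-4 - 7)) + 56880)**2 = (sqrt(87 - 3*(-11)) + 56880)**2 = (sqrt(87 + 33) + 56880)**2 = (sqrt(120) + 56880)**2 = (2*sqrt(30) + 56880)**2 = (56880 + 2*sqrt(30))**2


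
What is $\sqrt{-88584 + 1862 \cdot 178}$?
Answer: $2 \sqrt{60713} \approx 492.8$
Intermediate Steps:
$\sqrt{-88584 + 1862 \cdot 178} = \sqrt{-88584 + 331436} = \sqrt{242852} = 2 \sqrt{60713}$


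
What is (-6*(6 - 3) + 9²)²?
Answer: 3969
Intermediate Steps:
(-6*(6 - 3) + 9²)² = (-6*3 + 81)² = (-18 + 81)² = 63² = 3969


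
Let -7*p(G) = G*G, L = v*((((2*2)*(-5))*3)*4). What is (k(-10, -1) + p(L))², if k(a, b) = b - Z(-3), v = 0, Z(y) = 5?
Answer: 36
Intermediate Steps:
k(a, b) = -5 + b (k(a, b) = b - 1*5 = b - 5 = -5 + b)
L = 0 (L = 0*((((2*2)*(-5))*3)*4) = 0*(((4*(-5))*3)*4) = 0*(-20*3*4) = 0*(-60*4) = 0*(-240) = 0)
p(G) = -G²/7 (p(G) = -G*G/7 = -G²/7)
(k(-10, -1) + p(L))² = ((-5 - 1) - ⅐*0²)² = (-6 - ⅐*0)² = (-6 + 0)² = (-6)² = 36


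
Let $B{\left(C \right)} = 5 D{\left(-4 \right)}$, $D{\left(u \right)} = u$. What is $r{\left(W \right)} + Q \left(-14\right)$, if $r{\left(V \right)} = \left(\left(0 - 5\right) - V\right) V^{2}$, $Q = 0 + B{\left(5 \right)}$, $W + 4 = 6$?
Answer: $252$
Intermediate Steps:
$W = 2$ ($W = -4 + 6 = 2$)
$B{\left(C \right)} = -20$ ($B{\left(C \right)} = 5 \left(-4\right) = -20$)
$Q = -20$ ($Q = 0 - 20 = -20$)
$r{\left(V \right)} = V^{2} \left(-5 - V\right)$ ($r{\left(V \right)} = \left(\left(0 - 5\right) - V\right) V^{2} = \left(-5 - V\right) V^{2} = V^{2} \left(-5 - V\right)$)
$r{\left(W \right)} + Q \left(-14\right) = 2^{2} \left(-5 - 2\right) - -280 = 4 \left(-5 - 2\right) + 280 = 4 \left(-7\right) + 280 = -28 + 280 = 252$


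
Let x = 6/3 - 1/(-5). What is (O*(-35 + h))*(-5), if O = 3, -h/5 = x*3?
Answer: 1020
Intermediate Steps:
x = 11/5 (x = 6*(1/3) - 1*(-1/5) = 2 + 1/5 = 11/5 ≈ 2.2000)
h = -33 (h = -11*3 = -5*33/5 = -33)
(O*(-35 + h))*(-5) = (3*(-35 - 33))*(-5) = (3*(-68))*(-5) = -204*(-5) = 1020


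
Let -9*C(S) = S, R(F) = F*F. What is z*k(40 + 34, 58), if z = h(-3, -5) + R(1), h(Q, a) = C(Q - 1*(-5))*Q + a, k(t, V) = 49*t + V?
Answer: -12280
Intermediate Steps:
R(F) = F²
C(S) = -S/9
k(t, V) = V + 49*t
h(Q, a) = a + Q*(-5/9 - Q/9) (h(Q, a) = (-(Q - 1*(-5))/9)*Q + a = (-(Q + 5)/9)*Q + a = (-(5 + Q)/9)*Q + a = (-5/9 - Q/9)*Q + a = Q*(-5/9 - Q/9) + a = a + Q*(-5/9 - Q/9))
z = -10/3 (z = (-5 - ⅑*(-3)*(5 - 3)) + 1² = (-5 - ⅑*(-3)*2) + 1 = (-5 + ⅔) + 1 = -13/3 + 1 = -10/3 ≈ -3.3333)
z*k(40 + 34, 58) = -10*(58 + 49*(40 + 34))/3 = -10*(58 + 49*74)/3 = -10*(58 + 3626)/3 = -10/3*3684 = -12280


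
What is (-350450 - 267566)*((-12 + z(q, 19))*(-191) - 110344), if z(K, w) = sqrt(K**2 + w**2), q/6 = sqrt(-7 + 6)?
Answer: 66777864832 + 590205280*sqrt(13) ≈ 6.8906e+10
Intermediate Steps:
q = 6*I (q = 6*sqrt(-7 + 6) = 6*sqrt(-1) = 6*I ≈ 6.0*I)
(-350450 - 267566)*((-12 + z(q, 19))*(-191) - 110344) = (-350450 - 267566)*((-12 + sqrt((6*I)**2 + 19**2))*(-191) - 110344) = -618016*((-12 + sqrt(-36 + 361))*(-191) - 110344) = -618016*((-12 + sqrt(325))*(-191) - 110344) = -618016*((-12 + 5*sqrt(13))*(-191) - 110344) = -618016*((2292 - 955*sqrt(13)) - 110344) = -618016*(-108052 - 955*sqrt(13)) = 66777864832 + 590205280*sqrt(13)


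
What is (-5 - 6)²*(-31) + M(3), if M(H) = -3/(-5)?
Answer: -18752/5 ≈ -3750.4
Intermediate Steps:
M(H) = ⅗ (M(H) = -3*(-⅕) = ⅗)
(-5 - 6)²*(-31) + M(3) = (-5 - 6)²*(-31) + ⅗ = (-11)²*(-31) + ⅗ = 121*(-31) + ⅗ = -3751 + ⅗ = -18752/5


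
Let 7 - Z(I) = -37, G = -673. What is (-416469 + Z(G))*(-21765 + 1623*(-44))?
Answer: 38801232225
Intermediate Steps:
Z(I) = 44 (Z(I) = 7 - 1*(-37) = 7 + 37 = 44)
(-416469 + Z(G))*(-21765 + 1623*(-44)) = (-416469 + 44)*(-21765 + 1623*(-44)) = -416425*(-21765 - 71412) = -416425*(-93177) = 38801232225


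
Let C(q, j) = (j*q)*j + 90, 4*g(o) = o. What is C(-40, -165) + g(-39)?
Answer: -4355679/4 ≈ -1.0889e+6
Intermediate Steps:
g(o) = o/4
C(q, j) = 90 + q*j² (C(q, j) = q*j² + 90 = 90 + q*j²)
C(-40, -165) + g(-39) = (90 - 40*(-165)²) + (¼)*(-39) = (90 - 40*27225) - 39/4 = (90 - 1089000) - 39/4 = -1088910 - 39/4 = -4355679/4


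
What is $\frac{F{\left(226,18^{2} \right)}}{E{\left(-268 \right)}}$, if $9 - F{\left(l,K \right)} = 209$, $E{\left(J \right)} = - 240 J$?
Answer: $- \frac{5}{1608} \approx -0.0031095$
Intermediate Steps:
$F{\left(l,K \right)} = -200$ ($F{\left(l,K \right)} = 9 - 209 = -200$)
$\frac{F{\left(226,18^{2} \right)}}{E{\left(-268 \right)}} = - \frac{200}{\left(-240\right) \left(-268\right)} = - \frac{200}{64320} = \left(-200\right) \frac{1}{64320} = - \frac{5}{1608}$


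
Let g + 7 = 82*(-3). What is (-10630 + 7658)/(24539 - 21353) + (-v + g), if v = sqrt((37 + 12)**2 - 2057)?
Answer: -404515/1593 - 2*sqrt(86) ≈ -272.48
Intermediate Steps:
v = 2*sqrt(86) (v = sqrt(49**2 - 2057) = sqrt(2401 - 2057) = sqrt(344) = 2*sqrt(86) ≈ 18.547)
g = -253 (g = -7 + 82*(-3) = -7 - 246 = -253)
(-10630 + 7658)/(24539 - 21353) + (-v + g) = (-10630 + 7658)/(24539 - 21353) + (-2*sqrt(86) - 253) = -2972/3186 + (-2*sqrt(86) - 253) = -2972*1/3186 + (-253 - 2*sqrt(86)) = -1486/1593 + (-253 - 2*sqrt(86)) = -404515/1593 - 2*sqrt(86)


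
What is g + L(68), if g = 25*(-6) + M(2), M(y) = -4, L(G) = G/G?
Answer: -153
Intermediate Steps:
L(G) = 1
g = -154 (g = 25*(-6) - 4 = -150 - 4 = -154)
g + L(68) = -154 + 1 = -153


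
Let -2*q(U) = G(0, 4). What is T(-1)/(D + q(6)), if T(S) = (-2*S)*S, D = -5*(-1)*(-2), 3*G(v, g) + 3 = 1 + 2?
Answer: ⅕ ≈ 0.20000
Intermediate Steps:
G(v, g) = 0 (G(v, g) = -1 + (1 + 2)/3 = -1 + (⅓)*3 = -1 + 1 = 0)
q(U) = 0 (q(U) = -½*0 = 0)
D = -10 (D = 5*(-2) = -10)
T(S) = -2*S²
T(-1)/(D + q(6)) = (-2*(-1)²)/(-10 + 0) = -2*1/(-10) = -2*(-⅒) = ⅕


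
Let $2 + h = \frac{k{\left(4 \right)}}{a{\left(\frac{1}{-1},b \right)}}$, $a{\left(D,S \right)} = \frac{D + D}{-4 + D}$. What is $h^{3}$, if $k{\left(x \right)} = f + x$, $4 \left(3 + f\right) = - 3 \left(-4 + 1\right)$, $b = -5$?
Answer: $\frac{117649}{512} \approx 229.78$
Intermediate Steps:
$f = - \frac{3}{4}$ ($f = -3 + \frac{\left(-3\right) \left(-4 + 1\right)}{4} = -3 + \frac{\left(-3\right) \left(-3\right)}{4} = -3 + \frac{1}{4} \cdot 9 = -3 + \frac{9}{4} = - \frac{3}{4} \approx -0.75$)
$a{\left(D,S \right)} = \frac{2 D}{-4 + D}$
$k{\left(x \right)} = - \frac{3}{4} + x$
$h = \frac{49}{8}$ ($h = -2 + \frac{- \frac{3}{4} + 4}{2 \frac{1}{-1} \frac{1}{-4 + \frac{1}{-1}}} = -2 + \frac{13}{4 \cdot 2 \left(-1\right) \frac{1}{-4 - 1}} = -2 + \frac{13}{4 \cdot 2 \left(-1\right) \frac{1}{-5}} = -2 + \frac{13}{4 \cdot 2 \left(-1\right) \left(- \frac{1}{5}\right)} = -2 + \frac{13}{4 \cdot \frac{2}{5}} = -2 + \frac{13}{4} \cdot \frac{5}{2} = -2 + \frac{65}{8} = \frac{49}{8} \approx 6.125$)
$h^{3} = \left(\frac{49}{8}\right)^{3} = \frac{117649}{512}$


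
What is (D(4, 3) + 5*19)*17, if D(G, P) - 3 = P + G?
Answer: 1785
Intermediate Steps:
D(G, P) = 3 + G + P (D(G, P) = 3 + (P + G) = 3 + (G + P) = 3 + G + P)
(D(4, 3) + 5*19)*17 = ((3 + 4 + 3) + 5*19)*17 = (10 + 95)*17 = 105*17 = 1785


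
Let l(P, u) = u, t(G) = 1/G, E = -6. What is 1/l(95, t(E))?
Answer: -6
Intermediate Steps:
1/l(95, t(E)) = 1/(1/(-6)) = 1/(-1/6) = -6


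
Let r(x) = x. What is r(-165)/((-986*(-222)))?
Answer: -55/72964 ≈ -0.00075380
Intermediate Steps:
r(-165)/((-986*(-222))) = -165/((-986*(-222))) = -165/218892 = -165*1/218892 = -55/72964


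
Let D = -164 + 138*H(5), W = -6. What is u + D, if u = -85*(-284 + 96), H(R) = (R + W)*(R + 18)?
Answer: 12642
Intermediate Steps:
H(R) = (-6 + R)*(18 + R) (H(R) = (R - 6)*(R + 18) = (-6 + R)*(18 + R))
D = -3338 (D = -164 + 138*(-108 + 5² + 12*5) = -164 + 138*(-108 + 25 + 60) = -164 + 138*(-23) = -164 - 3174 = -3338)
u = 15980 (u = -85*(-188) = 15980)
u + D = 15980 - 3338 = 12642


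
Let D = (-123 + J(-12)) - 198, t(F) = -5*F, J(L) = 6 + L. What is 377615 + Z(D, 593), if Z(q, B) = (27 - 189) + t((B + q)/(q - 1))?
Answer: 61902957/164 ≈ 3.7746e+5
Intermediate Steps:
D = -327 (D = (-123 + (6 - 12)) - 198 = (-123 - 6) - 198 = -129 - 198 = -327)
Z(q, B) = -162 - 5*(B + q)/(-1 + q) (Z(q, B) = (27 - 189) - 5*(B + q)/(q - 1) = -162 - 5*(B + q)/(-1 + q))
377615 + Z(D, 593) = 377615 + (162 - 167*(-327) - 5*593)/(-1 - 327) = 377615 + (162 + 54609 - 2965)/(-328) = 377615 - 1/328*51806 = 377615 - 25903/164 = 61902957/164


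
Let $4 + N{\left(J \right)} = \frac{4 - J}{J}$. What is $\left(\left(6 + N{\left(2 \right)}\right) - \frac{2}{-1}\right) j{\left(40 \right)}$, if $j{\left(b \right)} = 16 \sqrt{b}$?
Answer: $160 \sqrt{10} \approx 505.96$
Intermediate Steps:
$N{\left(J \right)} = -4 + \frac{4 - J}{J}$
$\left(\left(6 + N{\left(2 \right)}\right) - \frac{2}{-1}\right) j{\left(40 \right)} = \left(\left(6 - \left(5 - \frac{4}{2}\right)\right) - \frac{2}{-1}\right) 16 \sqrt{40} = \left(\left(6 + \left(-5 + 4 \cdot \frac{1}{2}\right)\right) - -2\right) 16 \cdot 2 \sqrt{10} = \left(\left(6 + \left(-5 + 2\right)\right) + 2\right) 32 \sqrt{10} = \left(\left(6 - 3\right) + 2\right) 32 \sqrt{10} = \left(3 + 2\right) 32 \sqrt{10} = 5 \cdot 32 \sqrt{10} = 160 \sqrt{10}$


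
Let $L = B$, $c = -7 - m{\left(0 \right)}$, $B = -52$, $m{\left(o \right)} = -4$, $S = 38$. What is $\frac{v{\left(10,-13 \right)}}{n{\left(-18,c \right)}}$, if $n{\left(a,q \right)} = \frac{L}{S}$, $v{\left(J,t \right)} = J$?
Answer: $- \frac{95}{13} \approx -7.3077$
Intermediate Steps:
$c = -3$ ($c = -7 - -4 = -7 + 4 = -3$)
$L = -52$
$n{\left(a,q \right)} = - \frac{26}{19}$ ($n{\left(a,q \right)} = - \frac{52}{38} = \left(-52\right) \frac{1}{38} = - \frac{26}{19}$)
$\frac{v{\left(10,-13 \right)}}{n{\left(-18,c \right)}} = \frac{10}{- \frac{26}{19}} = 10 \left(- \frac{19}{26}\right) = - \frac{95}{13}$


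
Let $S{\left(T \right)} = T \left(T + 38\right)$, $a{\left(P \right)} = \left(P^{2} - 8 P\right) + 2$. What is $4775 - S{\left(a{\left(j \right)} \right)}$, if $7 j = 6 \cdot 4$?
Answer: $\frac{12263415}{2401} \approx 5107.6$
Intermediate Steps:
$j = \frac{24}{7}$ ($j = \frac{6 \cdot 4}{7} = \frac{1}{7} \cdot 24 = \frac{24}{7} \approx 3.4286$)
$a{\left(P \right)} = 2 + P^{2} - 8 P$
$S{\left(T \right)} = T \left(38 + T\right)$
$4775 - S{\left(a{\left(j \right)} \right)} = 4775 - \left(2 + \left(\frac{24}{7}\right)^{2} - \frac{192}{7}\right) \left(38 + \left(2 + \left(\frac{24}{7}\right)^{2} - \frac{192}{7}\right)\right) = 4775 - \left(2 + \frac{576}{49} - \frac{192}{7}\right) \left(38 + \left(2 + \frac{576}{49} - \frac{192}{7}\right)\right) = 4775 - - \frac{670 \left(38 - \frac{670}{49}\right)}{49} = 4775 - \left(- \frac{670}{49}\right) \frac{1192}{49} = 4775 - - \frac{798640}{2401} = 4775 + \frac{798640}{2401} = \frac{12263415}{2401}$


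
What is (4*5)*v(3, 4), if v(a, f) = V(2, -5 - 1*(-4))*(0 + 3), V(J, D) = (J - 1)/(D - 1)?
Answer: -30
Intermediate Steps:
V(J, D) = (-1 + J)/(-1 + D)
v(a, f) = -3/2 (v(a, f) = ((-1 + 2)/(-1 + (-5 - 1*(-4))))*(0 + 3) = (1/(-1 + (-5 + 4)))*3 = (1/(-1 - 1))*3 = (1/(-2))*3 = -½*1*3 = -½*3 = -3/2)
(4*5)*v(3, 4) = (4*5)*(-3/2) = 20*(-3/2) = -30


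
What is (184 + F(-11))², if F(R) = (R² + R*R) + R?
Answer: 172225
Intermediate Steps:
F(R) = R + 2*R² (F(R) = (R² + R²) + R = 2*R² + R = R + 2*R²)
(184 + F(-11))² = (184 - 11*(1 + 2*(-11)))² = (184 - 11*(1 - 22))² = (184 - 11*(-21))² = (184 + 231)² = 415² = 172225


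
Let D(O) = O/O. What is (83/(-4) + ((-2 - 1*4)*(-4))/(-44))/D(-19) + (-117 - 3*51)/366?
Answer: -59137/2684 ≈ -22.033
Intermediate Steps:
D(O) = 1
(83/(-4) + ((-2 - 1*4)*(-4))/(-44))/D(-19) + (-117 - 3*51)/366 = (83/(-4) + ((-2 - 1*4)*(-4))/(-44))/1 + (-117 - 3*51)/366 = (83*(-1/4) + ((-2 - 4)*(-4))*(-1/44))*1 + (-117 - 1*153)*(1/366) = (-83/4 - 6*(-4)*(-1/44))*1 + (-117 - 153)*(1/366) = (-83/4 + 24*(-1/44))*1 - 270*1/366 = (-83/4 - 6/11)*1 - 45/61 = -937/44*1 - 45/61 = -937/44 - 45/61 = -59137/2684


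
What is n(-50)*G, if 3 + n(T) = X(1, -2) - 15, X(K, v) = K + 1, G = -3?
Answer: 48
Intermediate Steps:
X(K, v) = 1 + K
n(T) = -16 (n(T) = -3 + ((1 + 1) - 15) = -3 + (2 - 15) = -3 - 13 = -16)
n(-50)*G = -16*(-3) = 48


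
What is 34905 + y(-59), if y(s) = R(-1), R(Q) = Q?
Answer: 34904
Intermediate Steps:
y(s) = -1
34905 + y(-59) = 34905 - 1 = 34904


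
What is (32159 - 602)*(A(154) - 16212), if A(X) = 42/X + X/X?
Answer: -5627181126/11 ≈ -5.1156e+8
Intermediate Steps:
A(X) = 1 + 42/X (A(X) = 42/X + 1 = 1 + 42/X)
(32159 - 602)*(A(154) - 16212) = (32159 - 602)*((42 + 154)/154 - 16212) = 31557*((1/154)*196 - 16212) = 31557*(14/11 - 16212) = 31557*(-178318/11) = -5627181126/11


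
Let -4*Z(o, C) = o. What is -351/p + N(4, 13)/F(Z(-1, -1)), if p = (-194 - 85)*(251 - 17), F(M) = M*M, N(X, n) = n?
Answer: 38689/186 ≈ 208.01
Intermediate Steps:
Z(o, C) = -o/4
F(M) = M²
p = -65286 (p = -279*234 = -65286)
-351/p + N(4, 13)/F(Z(-1, -1)) = -351/(-65286) + 13/((-¼*(-1))²) = -351*(-1/65286) + 13/((¼)²) = 1/186 + 13/(1/16) = 1/186 + 13*16 = 1/186 + 208 = 38689/186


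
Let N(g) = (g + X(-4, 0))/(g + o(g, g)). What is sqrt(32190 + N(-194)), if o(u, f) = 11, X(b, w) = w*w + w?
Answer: 2*sqrt(269511603)/183 ≈ 179.42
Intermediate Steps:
X(b, w) = w + w**2 (X(b, w) = w**2 + w = w + w**2)
N(g) = g/(11 + g) (N(g) = (g + 0*(1 + 0))/(g + 11) = (g + 0*1)/(11 + g) = (g + 0)/(11 + g) = g/(11 + g))
sqrt(32190 + N(-194)) = sqrt(32190 - 194/(11 - 194)) = sqrt(32190 - 194/(-183)) = sqrt(32190 - 194*(-1/183)) = sqrt(32190 + 194/183) = sqrt(5890964/183) = 2*sqrt(269511603)/183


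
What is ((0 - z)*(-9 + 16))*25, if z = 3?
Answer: -525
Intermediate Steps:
((0 - z)*(-9 + 16))*25 = ((0 - 1*3)*(-9 + 16))*25 = ((0 - 3)*7)*25 = -3*7*25 = -21*25 = -525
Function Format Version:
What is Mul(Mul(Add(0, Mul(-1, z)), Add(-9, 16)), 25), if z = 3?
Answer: -525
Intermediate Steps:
Mul(Mul(Add(0, Mul(-1, z)), Add(-9, 16)), 25) = Mul(Mul(Add(0, Mul(-1, 3)), Add(-9, 16)), 25) = Mul(Mul(Add(0, -3), 7), 25) = Mul(Mul(-3, 7), 25) = Mul(-21, 25) = -525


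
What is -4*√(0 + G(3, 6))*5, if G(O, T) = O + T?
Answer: -60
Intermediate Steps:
-4*√(0 + G(3, 6))*5 = -4*√(0 + (3 + 6))*5 = -4*√(0 + 9)*5 = -4*√9*5 = -4*3*5 = -12*5 = -60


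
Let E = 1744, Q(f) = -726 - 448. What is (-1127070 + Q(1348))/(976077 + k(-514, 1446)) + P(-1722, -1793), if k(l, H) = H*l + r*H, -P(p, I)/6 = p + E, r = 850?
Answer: -194103400/1461933 ≈ -132.77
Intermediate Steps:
Q(f) = -1174
P(p, I) = -10464 - 6*p (P(p, I) = -6*(p + 1744) = -6*(1744 + p) = -10464 - 6*p)
k(l, H) = 850*H + H*l (k(l, H) = H*l + 850*H = 850*H + H*l)
(-1127070 + Q(1348))/(976077 + k(-514, 1446)) + P(-1722, -1793) = (-1127070 - 1174)/(976077 + 1446*(850 - 514)) + (-10464 - 6*(-1722)) = -1128244/(976077 + 1446*336) + (-10464 + 10332) = -1128244/(976077 + 485856) - 132 = -1128244/1461933 - 132 = -194103400/1461933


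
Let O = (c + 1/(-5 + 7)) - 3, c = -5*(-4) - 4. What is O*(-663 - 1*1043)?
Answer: -23031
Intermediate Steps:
c = 16 (c = 20 - 4 = 16)
O = 27/2 (O = (16 + 1/(-5 + 7)) - 3 = (16 + 1/2) - 3 = (16 + ½) - 3 = 33/2 - 3 = 27/2 ≈ 13.500)
O*(-663 - 1*1043) = 27*(-663 - 1*1043)/2 = 27*(-663 - 1043)/2 = (27/2)*(-1706) = -23031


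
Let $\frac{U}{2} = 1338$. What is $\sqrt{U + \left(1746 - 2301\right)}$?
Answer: $\sqrt{2121} \approx 46.054$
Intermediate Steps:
$U = 2676$ ($U = 2 \cdot 1338 = 2676$)
$\sqrt{U + \left(1746 - 2301\right)} = \sqrt{2676 + \left(1746 - 2301\right)} = \sqrt{2676 - 555} = \sqrt{2121}$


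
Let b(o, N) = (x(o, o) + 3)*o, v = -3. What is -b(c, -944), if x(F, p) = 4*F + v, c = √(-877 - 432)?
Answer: 5236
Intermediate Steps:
c = I*√1309 (c = √(-1309) = I*√1309 ≈ 36.18*I)
x(F, p) = -3 + 4*F (x(F, p) = 4*F - 3 = -3 + 4*F)
b(o, N) = 4*o² (b(o, N) = ((-3 + 4*o) + 3)*o = (4*o)*o = 4*o²)
-b(c, -944) = -4*(I*√1309)² = -4*(-1309) = -1*(-5236) = 5236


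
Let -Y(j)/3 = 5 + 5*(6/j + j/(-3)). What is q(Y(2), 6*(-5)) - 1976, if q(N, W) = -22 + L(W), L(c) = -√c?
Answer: -1998 - I*√30 ≈ -1998.0 - 5.4772*I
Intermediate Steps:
Y(j) = -15 - 90/j + 5*j (Y(j) = -3*(5 + 5*(6/j + j/(-3))) = -3*(5 + 5*(6/j + j*(-⅓))) = -3*(5 + 5*(6/j - j/3)) = -3*(5 + (30/j - 5*j/3)) = -3*(5 + 30/j - 5*j/3) = -15 - 90/j + 5*j)
q(N, W) = -22 - √W
q(Y(2), 6*(-5)) - 1976 = (-22 - √(6*(-5))) - 1976 = (-22 - √(-30)) - 1976 = (-22 - I*√30) - 1976 = -1998 - I*√30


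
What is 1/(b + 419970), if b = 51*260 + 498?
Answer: 1/433728 ≈ 2.3056e-6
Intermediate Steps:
b = 13758 (b = 13260 + 498 = 13758)
1/(b + 419970) = 1/(13758 + 419970) = 1/433728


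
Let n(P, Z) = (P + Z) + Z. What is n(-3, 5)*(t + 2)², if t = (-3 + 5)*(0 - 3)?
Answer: 112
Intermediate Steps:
t = -6 (t = 2*(-3) = -6)
n(P, Z) = P + 2*Z
n(-3, 5)*(t + 2)² = (-3 + 2*5)*(-6 + 2)² = (-3 + 10)*(-4)² = 7*16 = 112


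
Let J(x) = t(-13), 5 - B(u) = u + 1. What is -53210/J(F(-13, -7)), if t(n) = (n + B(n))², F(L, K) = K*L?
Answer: -26605/8 ≈ -3325.6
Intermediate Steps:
B(u) = 4 - u (B(u) = 5 - (u + 1) = 5 - (1 + u) = 5 + (-1 - u) = 4 - u)
t(n) = 16 (t(n) = (n + (4 - n))² = 4² = 16)
J(x) = 16
-53210/J(F(-13, -7)) = -53210/16 = -53210*1/16 = -26605/8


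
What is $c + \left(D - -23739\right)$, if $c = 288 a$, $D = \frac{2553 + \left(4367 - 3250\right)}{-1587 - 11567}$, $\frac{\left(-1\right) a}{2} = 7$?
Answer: $\frac{129611104}{6577} \approx 19707.0$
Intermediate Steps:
$a = -14$ ($a = \left(-2\right) 7 = -14$)
$D = - \frac{1835}{6577}$ ($D = \frac{2553 + 1117}{-13154} = 3670 \left(- \frac{1}{13154}\right) = - \frac{1835}{6577} \approx -0.279$)
$c = -4032$ ($c = 288 \left(-14\right) = -4032$)
$c + \left(D - -23739\right) = -4032 - - \frac{156129568}{6577} = -4032 + \left(- \frac{1835}{6577} + 23739\right) = -4032 + \frac{156129568}{6577} = \frac{129611104}{6577}$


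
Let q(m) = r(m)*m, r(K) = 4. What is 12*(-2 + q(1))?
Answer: 24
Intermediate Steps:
q(m) = 4*m
12*(-2 + q(1)) = 12*(-2 + 4*1) = 12*(-2 + 4) = 12*2 = 24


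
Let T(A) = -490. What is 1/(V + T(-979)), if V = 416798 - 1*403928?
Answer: 1/12380 ≈ 8.0775e-5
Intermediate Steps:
V = 12870 (V = 416798 - 403928 = 12870)
1/(V + T(-979)) = 1/(12870 - 490) = 1/12380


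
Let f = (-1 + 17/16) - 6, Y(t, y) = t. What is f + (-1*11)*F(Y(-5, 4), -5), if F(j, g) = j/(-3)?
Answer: -1165/48 ≈ -24.271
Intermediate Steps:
F(j, g) = -j/3 (F(j, g) = j*(-⅓) = -j/3)
f = -95/16 (f = (-1 + 17*(1/16)) - 6 = (-1 + 17/16) - 6 = 1/16 - 6 = -95/16 ≈ -5.9375)
f + (-1*11)*F(Y(-5, 4), -5) = -95/16 + (-1*11)*(-⅓*(-5)) = -95/16 - 11*5/3 = -95/16 - 55/3 = -1165/48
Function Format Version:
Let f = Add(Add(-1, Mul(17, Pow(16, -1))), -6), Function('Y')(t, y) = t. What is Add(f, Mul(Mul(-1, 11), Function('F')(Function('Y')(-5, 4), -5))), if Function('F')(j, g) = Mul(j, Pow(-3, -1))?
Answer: Rational(-1165, 48) ≈ -24.271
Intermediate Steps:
Function('F')(j, g) = Mul(Rational(-1, 3), j) (Function('F')(j, g) = Mul(j, Rational(-1, 3)) = Mul(Rational(-1, 3), j))
f = Rational(-95, 16) (f = Add(Add(-1, Mul(17, Rational(1, 16))), -6) = Add(Add(-1, Rational(17, 16)), -6) = Add(Rational(1, 16), -6) = Rational(-95, 16) ≈ -5.9375)
Add(f, Mul(Mul(-1, 11), Function('F')(Function('Y')(-5, 4), -5))) = Add(Rational(-95, 16), Mul(Mul(-1, 11), Mul(Rational(-1, 3), -5))) = Add(Rational(-95, 16), Mul(-11, Rational(5, 3))) = Add(Rational(-95, 16), Rational(-55, 3)) = Rational(-1165, 48)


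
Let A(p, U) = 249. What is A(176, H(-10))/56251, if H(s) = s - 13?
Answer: 249/56251 ≈ 0.0044266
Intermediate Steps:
H(s) = -13 + s
A(176, H(-10))/56251 = 249/56251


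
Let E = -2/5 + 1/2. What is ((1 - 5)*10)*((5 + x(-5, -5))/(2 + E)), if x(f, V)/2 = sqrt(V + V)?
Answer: -2000/21 - 800*I*sqrt(10)/21 ≈ -95.238 - 120.47*I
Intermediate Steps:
x(f, V) = 2*sqrt(2)*sqrt(V) (x(f, V) = 2*sqrt(V + V) = 2*sqrt(2*V) = 2*(sqrt(2)*sqrt(V)) = 2*sqrt(2)*sqrt(V))
E = 1/10 (E = -2*1/5 + 1*(1/2) = -2/5 + 1/2 = 1/10 ≈ 0.10000)
((1 - 5)*10)*((5 + x(-5, -5))/(2 + E)) = ((1 - 5)*10)*((5 + 2*sqrt(2)*sqrt(-5))/(2 + 1/10)) = (-4*10)*((5 + 2*sqrt(2)*(I*sqrt(5)))/(21/10)) = -40*(5 + 2*I*sqrt(10))*10/21 = -40*(50/21 + 20*I*sqrt(10)/21) = -2000/21 - 800*I*sqrt(10)/21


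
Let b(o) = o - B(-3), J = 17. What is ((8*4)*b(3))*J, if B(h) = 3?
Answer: 0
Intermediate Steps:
b(o) = -3 + o (b(o) = o - 1*3 = o - 3 = -3 + o)
((8*4)*b(3))*J = ((8*4)*(-3 + 3))*17 = (32*0)*17 = 0*17 = 0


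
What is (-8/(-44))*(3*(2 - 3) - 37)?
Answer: -80/11 ≈ -7.2727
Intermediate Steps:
(-8/(-44))*(3*(2 - 3) - 37) = (-8*(-1/44))*(3*(-1) - 37) = 2*(-3 - 37)/11 = (2/11)*(-40) = -80/11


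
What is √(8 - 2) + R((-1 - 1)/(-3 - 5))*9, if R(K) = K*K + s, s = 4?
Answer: 585/16 + √6 ≈ 39.012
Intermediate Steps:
R(K) = 4 + K² (R(K) = K*K + 4 = K² + 4 = 4 + K²)
√(8 - 2) + R((-1 - 1)/(-3 - 5))*9 = √(8 - 2) + (4 + ((-1 - 1)/(-3 - 5))²)*9 = √6 + (4 + (-2/(-8))²)*9 = √6 + (4 + (-2*(-⅛))²)*9 = √6 + (4 + (¼)²)*9 = √6 + (4 + 1/16)*9 = √6 + (65/16)*9 = √6 + 585/16 = 585/16 + √6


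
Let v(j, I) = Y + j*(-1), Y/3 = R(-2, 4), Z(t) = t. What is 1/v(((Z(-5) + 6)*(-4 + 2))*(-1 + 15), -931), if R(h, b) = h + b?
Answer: 1/34 ≈ 0.029412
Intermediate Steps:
R(h, b) = b + h
Y = 6 (Y = 3*(4 - 2) = 3*2 = 6)
v(j, I) = 6 - j (v(j, I) = 6 + j*(-1) = 6 - j)
1/v(((Z(-5) + 6)*(-4 + 2))*(-1 + 15), -931) = 1/(6 - (-5 + 6)*(-4 + 2)*(-1 + 15)) = 1/(6 - 1*(-2)*14) = 1/(6 - (-2)*14) = 1/(6 - 1*(-28)) = 1/(6 + 28) = 1/34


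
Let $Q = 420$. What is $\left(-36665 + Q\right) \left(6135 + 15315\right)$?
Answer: $-777455250$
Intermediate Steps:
$\left(-36665 + Q\right) \left(6135 + 15315\right) = \left(-36665 + 420\right) \left(6135 + 15315\right) = \left(-36245\right) 21450 = -777455250$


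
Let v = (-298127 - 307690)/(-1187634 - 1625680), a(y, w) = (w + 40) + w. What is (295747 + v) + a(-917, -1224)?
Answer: 825255321263/2813314 ≈ 2.9334e+5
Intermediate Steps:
a(y, w) = 40 + 2*w (a(y, w) = (40 + w) + w = 40 + 2*w)
v = 605817/2813314 (v = -605817/(-2813314) = -605817*(-1/2813314) = 605817/2813314 ≈ 0.21534)
(295747 + v) + a(-917, -1224) = (295747 + 605817/2813314) + (40 + 2*(-1224)) = 832029781375/2813314 + (40 - 2448) = 832029781375/2813314 - 2408 = 825255321263/2813314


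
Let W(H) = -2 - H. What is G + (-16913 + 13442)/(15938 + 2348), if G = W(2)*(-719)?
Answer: 52587065/18286 ≈ 2875.8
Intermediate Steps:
G = 2876 (G = (-2 - 1*2)*(-719) = (-2 - 2)*(-719) = -4*(-719) = 2876)
G + (-16913 + 13442)/(15938 + 2348) = 2876 + (-16913 + 13442)/(15938 + 2348) = 2876 - 3471/18286 = 52587065/18286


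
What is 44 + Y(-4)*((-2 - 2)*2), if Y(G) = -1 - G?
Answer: 20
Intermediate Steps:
44 + Y(-4)*((-2 - 2)*2) = 44 + (-1 - 1*(-4))*((-2 - 2)*2) = 44 + (-1 + 4)*(-4*2) = 44 + 3*(-8) = 44 - 24 = 20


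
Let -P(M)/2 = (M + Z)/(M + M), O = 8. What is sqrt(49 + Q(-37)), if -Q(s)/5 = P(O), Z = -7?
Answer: sqrt(794)/4 ≈ 7.0445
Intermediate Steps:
P(M) = -(-7 + M)/M (P(M) = -2*(M - 7)/(M + M) = -2*(-7 + M)/(2*M) = -2*(-7 + M)*1/(2*M) = -(-7 + M)/M)
Q(s) = 5/8 (Q(s) = -5*(7 - 1*8)/8 = -5*(7 - 8)/8 = -5*(-1)/8 = -5*(-1/8) = 5/8)
sqrt(49 + Q(-37)) = sqrt(49 + 5/8) = sqrt(397/8) = sqrt(794)/4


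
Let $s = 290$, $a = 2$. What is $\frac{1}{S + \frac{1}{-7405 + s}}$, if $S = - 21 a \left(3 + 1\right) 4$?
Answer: $- \frac{7115}{4781281} \approx -0.0014881$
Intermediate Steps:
$S = -672$ ($S = - 21 \cdot 2 \left(3 + 1\right) 4 = - 21 \cdot 2 \cdot 4 \cdot 4 = \left(-21\right) 8 \cdot 4 = \left(-168\right) 4 = -672$)
$\frac{1}{S + \frac{1}{-7405 + s}} = \frac{1}{-672 + \frac{1}{-7405 + 290}} = \frac{1}{-672 + \frac{1}{-7115}} = \frac{1}{-672 - \frac{1}{7115}} = \frac{1}{- \frac{4781281}{7115}} = - \frac{7115}{4781281}$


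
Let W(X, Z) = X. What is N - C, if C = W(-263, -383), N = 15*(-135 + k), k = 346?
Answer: 3428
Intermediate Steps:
N = 3165 (N = 15*(-135 + 346) = 15*211 = 3165)
C = -263
N - C = 3165 - 1*(-263) = 3165 + 263 = 3428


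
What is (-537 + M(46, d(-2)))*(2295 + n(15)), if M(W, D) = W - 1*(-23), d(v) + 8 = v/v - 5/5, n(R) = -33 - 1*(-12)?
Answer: -1064232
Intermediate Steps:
n(R) = -21 (n(R) = -33 + 12 = -21)
d(v) = -8 (d(v) = -8 + (v/v - 5/5) = -8 + (1 - 5*⅕) = -8 + (1 - 1) = -8 + 0 = -8)
M(W, D) = 23 + W (M(W, D) = W + 23 = 23 + W)
(-537 + M(46, d(-2)))*(2295 + n(15)) = (-537 + (23 + 46))*(2295 - 21) = (-537 + 69)*2274 = -468*2274 = -1064232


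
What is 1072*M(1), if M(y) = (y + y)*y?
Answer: 2144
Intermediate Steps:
M(y) = 2*y² (M(y) = (2*y)*y = 2*y²)
1072*M(1) = 1072*(2*1²) = 1072*(2*1) = 1072*2 = 2144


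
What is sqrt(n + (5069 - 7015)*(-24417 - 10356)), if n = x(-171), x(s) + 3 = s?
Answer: 6*sqrt(1879669) ≈ 8226.1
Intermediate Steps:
x(s) = -3 + s
n = -174 (n = -3 - 171 = -174)
sqrt(n + (5069 - 7015)*(-24417 - 10356)) = sqrt(-174 + (5069 - 7015)*(-24417 - 10356)) = sqrt(-174 - 1946*(-34773)) = sqrt(-174 + 67668258) = sqrt(67668084) = 6*sqrt(1879669)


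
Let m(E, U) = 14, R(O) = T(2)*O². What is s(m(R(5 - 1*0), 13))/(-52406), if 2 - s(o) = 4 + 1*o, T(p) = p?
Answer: 8/26203 ≈ 0.00030531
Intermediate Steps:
R(O) = 2*O²
s(o) = -2 - o (s(o) = 2 - (4 + 1*o) = 2 - (4 + o) = 2 + (-4 - o) = -2 - o)
s(m(R(5 - 1*0), 13))/(-52406) = (-2 - 1*14)/(-52406) = (-2 - 14)*(-1/52406) = -16*(-1/52406) = 8/26203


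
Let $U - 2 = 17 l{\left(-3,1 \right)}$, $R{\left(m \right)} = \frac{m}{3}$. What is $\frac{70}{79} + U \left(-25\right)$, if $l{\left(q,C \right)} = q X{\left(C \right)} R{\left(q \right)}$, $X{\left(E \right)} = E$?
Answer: $- \frac{104605}{79} \approx -1324.1$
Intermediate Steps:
$R{\left(m \right)} = \frac{m}{3}$ ($R{\left(m \right)} = m \frac{1}{3} = \frac{m}{3}$)
$l{\left(q,C \right)} = \frac{C q^{2}}{3}$ ($l{\left(q,C \right)} = q C \frac{q}{3} = C q \frac{q}{3} = \frac{C q^{2}}{3}$)
$U = 53$ ($U = 2 + 17 \cdot \frac{1}{3} \cdot 1 \left(-3\right)^{2} = 2 + 17 \cdot \frac{1}{3} \cdot 1 \cdot 9 = 2 + 17 \cdot 3 = 2 + 51 = 53$)
$\frac{70}{79} + U \left(-25\right) = \frac{70}{79} + 53 \left(-25\right) = 70 \cdot \frac{1}{79} - 1325 = \frac{70}{79} - 1325 = - \frac{104605}{79}$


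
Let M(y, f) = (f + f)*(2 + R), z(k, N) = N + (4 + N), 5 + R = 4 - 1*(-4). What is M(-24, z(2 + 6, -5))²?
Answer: 3600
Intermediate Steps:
R = 3 (R = -5 + (4 - 1*(-4)) = -5 + (4 + 4) = -5 + 8 = 3)
z(k, N) = 4 + 2*N
M(y, f) = 10*f (M(y, f) = (f + f)*(2 + 3) = (2*f)*5 = 10*f)
M(-24, z(2 + 6, -5))² = (10*(4 + 2*(-5)))² = (10*(4 - 10))² = (10*(-6))² = (-60)² = 3600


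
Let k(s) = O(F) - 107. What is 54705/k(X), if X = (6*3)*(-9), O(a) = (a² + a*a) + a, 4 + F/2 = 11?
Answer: 54705/299 ≈ 182.96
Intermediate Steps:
F = 14 (F = -8 + 2*11 = -8 + 22 = 14)
O(a) = a + 2*a² (O(a) = (a² + a²) + a = 2*a² + a = a + 2*a²)
X = -162 (X = 18*(-9) = -162)
k(s) = 299 (k(s) = 14*(1 + 2*14) - 107 = 14*(1 + 28) - 107 = 14*29 - 107 = 406 - 107 = 299)
54705/k(X) = 54705/299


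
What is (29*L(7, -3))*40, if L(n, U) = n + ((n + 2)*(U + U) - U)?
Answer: -51040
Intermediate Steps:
L(n, U) = n - U + 2*U*(2 + n) (L(n, U) = n + ((2 + n)*(2*U) - U) = n + (2*U*(2 + n) - U) = n + (-U + 2*U*(2 + n)) = n - U + 2*U*(2 + n))
(29*L(7, -3))*40 = (29*(7 + 3*(-3) + 2*(-3)*7))*40 = (29*(7 - 9 - 42))*40 = (29*(-44))*40 = -1276*40 = -51040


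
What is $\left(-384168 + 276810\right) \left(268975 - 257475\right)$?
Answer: $-1234617000$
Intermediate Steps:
$\left(-384168 + 276810\right) \left(268975 - 257475\right) = - 107358 \left(268975 - 257475\right) = \left(-107358\right) 11500 = -1234617000$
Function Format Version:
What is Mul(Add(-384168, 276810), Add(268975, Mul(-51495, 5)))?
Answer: -1234617000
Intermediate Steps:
Mul(Add(-384168, 276810), Add(268975, Mul(-51495, 5))) = Mul(-107358, Add(268975, -257475)) = Mul(-107358, 11500) = -1234617000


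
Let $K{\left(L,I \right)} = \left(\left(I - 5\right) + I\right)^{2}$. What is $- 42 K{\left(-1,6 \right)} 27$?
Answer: $-55566$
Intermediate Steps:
$K{\left(L,I \right)} = \left(-5 + 2 I\right)^{2}$ ($K{\left(L,I \right)} = \left(\left(-5 + I\right) + I\right)^{2} = \left(-5 + 2 I\right)^{2}$)
$- 42 K{\left(-1,6 \right)} 27 = - 42 \left(-5 + 2 \cdot 6\right)^{2} \cdot 27 = - 42 \left(-5 + 12\right)^{2} \cdot 27 = - 42 \cdot 7^{2} \cdot 27 = \left(-42\right) 49 \cdot 27 = \left(-2058\right) 27 = -55566$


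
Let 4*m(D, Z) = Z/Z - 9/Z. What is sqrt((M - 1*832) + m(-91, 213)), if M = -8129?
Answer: I*sqrt(45171194)/71 ≈ 94.661*I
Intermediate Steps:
m(D, Z) = 1/4 - 9/(4*Z) (m(D, Z) = (Z/Z - 9/Z)/4 = (1 - 9/Z)/4 = 1/4 - 9/(4*Z))
sqrt((M - 1*832) + m(-91, 213)) = sqrt((-8129 - 1*832) + (1/4)*(-9 + 213)/213) = sqrt((-8129 - 832) + (1/4)*(1/213)*204) = sqrt(-8961 + 17/71) = sqrt(-636214/71) = I*sqrt(45171194)/71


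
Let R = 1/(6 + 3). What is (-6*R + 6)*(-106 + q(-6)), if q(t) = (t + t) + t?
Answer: -1984/3 ≈ -661.33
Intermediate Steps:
R = ⅑ (R = 1/9 = ⅑ ≈ 0.11111)
q(t) = 3*t (q(t) = 2*t + t = 3*t)
(-6*R + 6)*(-106 + q(-6)) = (-6*⅑ + 6)*(-106 + 3*(-6)) = (-⅔ + 6)*(-106 - 18) = (16/3)*(-124) = -1984/3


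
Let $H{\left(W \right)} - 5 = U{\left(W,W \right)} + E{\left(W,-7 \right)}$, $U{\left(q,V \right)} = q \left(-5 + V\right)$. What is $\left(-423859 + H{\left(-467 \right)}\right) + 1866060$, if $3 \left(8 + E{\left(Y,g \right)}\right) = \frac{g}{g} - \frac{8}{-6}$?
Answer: $\frac{14963605}{9} \approx 1.6626 \cdot 10^{6}$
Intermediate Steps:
$E{\left(Y,g \right)} = - \frac{65}{9}$ ($E{\left(Y,g \right)} = -8 + \frac{\frac{g}{g} - \frac{8}{-6}}{3} = -8 + \frac{1 - - \frac{4}{3}}{3} = -8 + \frac{1 + \frac{4}{3}}{3} = -8 + \frac{1}{3} \cdot \frac{7}{3} = -8 + \frac{7}{9} = - \frac{65}{9}$)
$H{\left(W \right)} = - \frac{20}{9} + W \left(-5 + W\right)$ ($H{\left(W \right)} = 5 + \left(W \left(-5 + W\right) - \frac{65}{9}\right) = 5 + \left(- \frac{65}{9} + W \left(-5 + W\right)\right) = - \frac{20}{9} + W \left(-5 + W\right)$)
$\left(-423859 + H{\left(-467 \right)}\right) + 1866060 = \left(-423859 - \left(\frac{20}{9} + 467 \left(-5 - 467\right)\right)\right) + 1866060 = \left(-423859 - - \frac{1983796}{9}\right) + 1866060 = \left(-423859 + \left(- \frac{20}{9} + 220424\right)\right) + 1866060 = \left(-423859 + \frac{1983796}{9}\right) + 1866060 = - \frac{1830935}{9} + 1866060 = \frac{14963605}{9}$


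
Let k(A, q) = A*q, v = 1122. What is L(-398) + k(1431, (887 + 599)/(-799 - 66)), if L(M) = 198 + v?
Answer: -984666/865 ≈ -1138.3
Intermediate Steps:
L(M) = 1320 (L(M) = 198 + 1122 = 1320)
L(-398) + k(1431, (887 + 599)/(-799 - 66)) = 1320 + 1431*((887 + 599)/(-799 - 66)) = 1320 + 1431*(1486/(-865)) = 1320 + 1431*(1486*(-1/865)) = 1320 + 1431*(-1486/865) = 1320 - 2126466/865 = -984666/865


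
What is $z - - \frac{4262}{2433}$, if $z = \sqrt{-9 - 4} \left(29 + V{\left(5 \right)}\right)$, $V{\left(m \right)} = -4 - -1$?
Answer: $\frac{4262}{2433} + 26 i \sqrt{13} \approx 1.7517 + 93.744 i$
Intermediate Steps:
$V{\left(m \right)} = -3$ ($V{\left(m \right)} = -4 + 1 = -3$)
$z = 26 i \sqrt{13}$ ($z = \sqrt{-9 - 4} \left(29 - 3\right) = \sqrt{-13} \cdot 26 = i \sqrt{13} \cdot 26 = 26 i \sqrt{13} \approx 93.744 i$)
$z - - \frac{4262}{2433} = 26 i \sqrt{13} - - \frac{4262}{2433} = 26 i \sqrt{13} + \frac{4262}{2433} = \frac{4262}{2433} + 26 i \sqrt{13}$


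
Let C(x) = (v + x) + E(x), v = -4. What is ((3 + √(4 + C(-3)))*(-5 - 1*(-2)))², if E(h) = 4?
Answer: 144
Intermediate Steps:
C(x) = x (C(x) = (-4 + x) + 4 = x)
((3 + √(4 + C(-3)))*(-5 - 1*(-2)))² = ((3 + √(4 - 3))*(-5 - 1*(-2)))² = ((3 + √1)*(-5 + 2))² = ((3 + 1)*(-3))² = (4*(-3))² = (-12)² = 144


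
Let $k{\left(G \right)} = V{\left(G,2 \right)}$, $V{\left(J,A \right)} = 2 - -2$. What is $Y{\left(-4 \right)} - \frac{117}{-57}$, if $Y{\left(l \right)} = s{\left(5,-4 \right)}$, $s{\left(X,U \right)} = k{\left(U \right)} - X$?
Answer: $\frac{20}{19} \approx 1.0526$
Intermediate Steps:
$V{\left(J,A \right)} = 4$ ($V{\left(J,A \right)} = 2 + 2 = 4$)
$k{\left(G \right)} = 4$
$s{\left(X,U \right)} = 4 - X$
$Y{\left(l \right)} = -1$ ($Y{\left(l \right)} = 4 - 5 = -1$)
$Y{\left(-4 \right)} - \frac{117}{-57} = -1 - \frac{117}{-57} = -1 - - \frac{39}{19} = -1 + \frac{39}{19} = \frac{20}{19}$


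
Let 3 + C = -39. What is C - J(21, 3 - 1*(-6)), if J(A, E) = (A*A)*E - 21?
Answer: -3990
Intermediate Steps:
C = -42 (C = -3 - 39 = -42)
J(A, E) = -21 + E*A² (J(A, E) = A²*E - 21 = E*A² - 21 = -21 + E*A²)
C - J(21, 3 - 1*(-6)) = -42 - (-21 + (3 - 1*(-6))*21²) = -42 - (-21 + (3 + 6)*441) = -42 - (-21 + 9*441) = -42 - (-21 + 3969) = -42 - 1*3948 = -42 - 3948 = -3990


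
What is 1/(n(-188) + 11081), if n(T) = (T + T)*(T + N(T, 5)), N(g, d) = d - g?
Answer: 1/9201 ≈ 0.00010868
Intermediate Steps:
n(T) = 10*T (n(T) = (T + T)*(T + (5 - T)) = (2*T)*5 = 10*T)
1/(n(-188) + 11081) = 1/(10*(-188) + 11081) = 1/(-1880 + 11081) = 1/9201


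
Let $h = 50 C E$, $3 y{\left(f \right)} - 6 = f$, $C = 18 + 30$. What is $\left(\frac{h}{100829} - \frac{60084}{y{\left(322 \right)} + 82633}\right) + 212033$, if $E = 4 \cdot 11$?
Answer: $\frac{5306871776784331}{25028480183} \approx 2.1203 \cdot 10^{5}$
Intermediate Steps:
$C = 48$
$y{\left(f \right)} = 2 + \frac{f}{3}$
$E = 44$
$h = 105600$ ($h = 50 \cdot 48 \cdot 44 = 2400 \cdot 44 = 105600$)
$\left(\frac{h}{100829} - \frac{60084}{y{\left(322 \right)} + 82633}\right) + 212033 = \left(\frac{105600}{100829} - \frac{60084}{\left(2 + \frac{1}{3} \cdot 322\right) + 82633}\right) + 212033 = \left(105600 \cdot \frac{1}{100829} - \frac{60084}{\left(2 + \frac{322}{3}\right) + 82633}\right) + 212033 = \left(\frac{105600}{100829} - \frac{60084}{\frac{328}{3} + 82633}\right) + 212033 = \left(\frac{105600}{100829} - \frac{60084}{\frac{248227}{3}}\right) + 212033 = \left(\frac{105600}{100829} - \frac{180252}{248227}\right) + 212033 = \frac{8038142292}{25028480183} + 212033 = \frac{5306871776784331}{25028480183}$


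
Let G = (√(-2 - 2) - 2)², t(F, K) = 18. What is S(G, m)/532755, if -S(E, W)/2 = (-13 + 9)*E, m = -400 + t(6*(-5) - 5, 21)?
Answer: -64*I/532755 ≈ -0.00012013*I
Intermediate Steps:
m = -382 (m = -400 + 18 = -382)
G = (-2 + 2*I)² (G = (√(-4) - 2)² = (2*I - 2)² = (-2 + 2*I)² ≈ -8.0*I)
S(E, W) = 8*E (S(E, W) = -2*(-13 + 9)*E = -(-8)*E = 8*E)
S(G, m)/532755 = (8*(-8*I))/532755 = -64*I*(1/532755) = -64*I/532755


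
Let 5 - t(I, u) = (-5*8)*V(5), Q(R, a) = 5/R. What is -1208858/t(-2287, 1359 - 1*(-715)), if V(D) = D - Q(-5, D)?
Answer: -172694/35 ≈ -4934.1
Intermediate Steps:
V(D) = 1 + D (V(D) = D - 5/(-5) = D - 5*(-1)/5 = D - 1*(-1) = D + 1 = 1 + D)
t(I, u) = 245 (t(I, u) = 5 - (-5*8)*(1 + 5) = 5 - (-40)*6 = 5 - 1*(-240) = 5 + 240 = 245)
-1208858/t(-2287, 1359 - 1*(-715)) = -1208858/245 = -1208858*1/245 = -172694/35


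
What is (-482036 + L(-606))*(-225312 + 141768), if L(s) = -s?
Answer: 40220587920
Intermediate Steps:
(-482036 + L(-606))*(-225312 + 141768) = (-482036 - 1*(-606))*(-225312 + 141768) = (-482036 + 606)*(-83544) = -481430*(-83544) = 40220587920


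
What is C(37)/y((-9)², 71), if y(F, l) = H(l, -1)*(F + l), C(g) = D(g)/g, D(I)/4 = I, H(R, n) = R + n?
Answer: 1/2660 ≈ 0.00037594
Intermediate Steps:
D(I) = 4*I
C(g) = 4 (C(g) = (4*g)/g = 4)
y(F, l) = (-1 + l)*(F + l) (y(F, l) = (l - 1)*(F + l) = (-1 + l)*(F + l))
C(37)/y((-9)², 71) = 4/(((-1 + 71)*((-9)² + 71))) = 4/((70*(81 + 71))) = 4/((70*152)) = 4/10640 = 4*(1/10640) = 1/2660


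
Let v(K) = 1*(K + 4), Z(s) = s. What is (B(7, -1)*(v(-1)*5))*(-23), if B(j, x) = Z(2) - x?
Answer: -1035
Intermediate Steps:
v(K) = 4 + K (v(K) = 1*(4 + K) = 4 + K)
B(j, x) = 2 - x
(B(7, -1)*(v(-1)*5))*(-23) = ((2 - 1*(-1))*((4 - 1)*5))*(-23) = ((2 + 1)*(3*5))*(-23) = (3*15)*(-23) = 45*(-23) = -1035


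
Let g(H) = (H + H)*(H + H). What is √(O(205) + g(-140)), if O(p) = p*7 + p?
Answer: 2*√20010 ≈ 282.91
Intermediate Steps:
g(H) = 4*H² (g(H) = (2*H)*(2*H) = 4*H²)
O(p) = 8*p (O(p) = 7*p + p = 8*p)
√(O(205) + g(-140)) = √(8*205 + 4*(-140)²) = √(1640 + 4*19600) = √(1640 + 78400) = √80040 = 2*√20010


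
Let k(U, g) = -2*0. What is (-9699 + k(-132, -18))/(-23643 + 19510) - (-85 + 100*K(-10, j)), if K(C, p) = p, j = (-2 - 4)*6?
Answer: 15239804/4133 ≈ 3687.3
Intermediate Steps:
j = -36 (j = -6*6 = -36)
k(U, g) = 0
(-9699 + k(-132, -18))/(-23643 + 19510) - (-85 + 100*K(-10, j)) = (-9699 + 0)/(-23643 + 19510) - (-85 + 100*(-36)) = -9699/(-4133) - (-85 - 3600) = -9699*(-1/4133) - 1*(-3685) = 9699/4133 + 3685 = 15239804/4133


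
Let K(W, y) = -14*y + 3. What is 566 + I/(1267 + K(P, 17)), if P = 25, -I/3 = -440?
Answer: 24393/43 ≈ 567.28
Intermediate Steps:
I = 1320 (I = -3*(-440) = 1320)
K(W, y) = 3 - 14*y
566 + I/(1267 + K(P, 17)) = 566 + 1320/(1267 + (3 - 14*17)) = 566 + 1320/(1267 + (3 - 238)) = 566 + 1320/(1267 - 235) = 566 + 1320/1032 = 566 + 1320*(1/1032) = 566 + 55/43 = 24393/43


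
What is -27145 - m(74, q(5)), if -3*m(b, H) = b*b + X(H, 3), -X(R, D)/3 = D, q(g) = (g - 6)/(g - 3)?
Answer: -75968/3 ≈ -25323.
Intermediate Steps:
q(g) = (-6 + g)/(-3 + g)
X(R, D) = -3*D
m(b, H) = 3 - b²/3 (m(b, H) = -(b*b - 3*3)/3 = -(b² - 9)/3 = -(-9 + b²)/3 = 3 - b²/3)
-27145 - m(74, q(5)) = -27145 - (3 - ⅓*74²) = -27145 - (3 - ⅓*5476) = -27145 - (3 - 5476/3) = -27145 - 1*(-5467/3) = -27145 + 5467/3 = -75968/3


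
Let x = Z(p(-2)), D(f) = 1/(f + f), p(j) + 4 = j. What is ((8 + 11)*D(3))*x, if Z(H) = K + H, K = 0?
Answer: -19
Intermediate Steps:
p(j) = -4 + j
D(f) = 1/(2*f)
Z(H) = H (Z(H) = 0 + H = H)
x = -6 (x = -4 - 2 = -6)
((8 + 11)*D(3))*x = ((8 + 11)*((½)/3))*(-6) = (19*((½)*(⅓)))*(-6) = (19*(⅙))*(-6) = (19/6)*(-6) = -19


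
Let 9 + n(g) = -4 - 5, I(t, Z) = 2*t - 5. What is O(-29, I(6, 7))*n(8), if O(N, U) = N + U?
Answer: 396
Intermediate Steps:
I(t, Z) = -5 + 2*t
n(g) = -18 (n(g) = -9 + (-4 - 5) = -9 - 9 = -18)
O(-29, I(6, 7))*n(8) = (-29 + (-5 + 2*6))*(-18) = (-29 + (-5 + 12))*(-18) = (-29 + 7)*(-18) = -22*(-18) = 396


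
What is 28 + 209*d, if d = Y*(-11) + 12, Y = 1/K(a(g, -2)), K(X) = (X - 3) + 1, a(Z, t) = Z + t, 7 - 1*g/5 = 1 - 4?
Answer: 114357/46 ≈ 2486.0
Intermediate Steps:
g = 50 (g = 35 - 5*(1 - 4) = 35 - 5*(-3) = 35 + 15 = 50)
K(X) = -2 + X (K(X) = (-3 + X) + 1 = -2 + X)
Y = 1/46 (Y = 1/(-2 + (50 - 2)) = 1/(-2 + 48) = 1/46 ≈ 0.021739)
d = 541/46 (d = (1/46)*(-11) + 12 = -11/46 + 12 = 541/46 ≈ 11.761)
28 + 209*d = 28 + 209*(541/46) = 28 + 113069/46 = 114357/46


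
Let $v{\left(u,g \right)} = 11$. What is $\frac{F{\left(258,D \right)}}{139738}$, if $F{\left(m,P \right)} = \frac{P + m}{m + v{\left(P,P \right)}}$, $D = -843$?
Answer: $- \frac{585}{37589522} \approx -1.5563 \cdot 10^{-5}$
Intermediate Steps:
$F{\left(m,P \right)} = \frac{P + m}{11 + m}$ ($F{\left(m,P \right)} = \frac{P + m}{m + 11} = \frac{P + m}{11 + m}$)
$\frac{F{\left(258,D \right)}}{139738} = \frac{\frac{1}{11 + 258} \left(-843 + 258\right)}{139738} = \frac{1}{269} \left(-585\right) \frac{1}{139738} = \left(- \frac{585}{269}\right) \frac{1}{139738} = - \frac{585}{37589522}$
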